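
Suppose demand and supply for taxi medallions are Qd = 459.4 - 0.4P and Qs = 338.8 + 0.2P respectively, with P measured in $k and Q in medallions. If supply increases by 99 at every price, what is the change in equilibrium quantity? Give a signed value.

At equilibrium Qd = Qs, so 459.4 - 0.4P = 338.8 + 0.2P; collecting terms, 120.6 = 0.6P and P* = 201.
Then Q* = 459.4 - 0.4(201) = 379.
After the shift, supply is Qs = 437.8 + 0.2P.
The new intersection has 21.6 = 0.6P, i.e. P = 36, Q = 445.
ΔQ = 445 - 379 = 66.

ΔQ = 66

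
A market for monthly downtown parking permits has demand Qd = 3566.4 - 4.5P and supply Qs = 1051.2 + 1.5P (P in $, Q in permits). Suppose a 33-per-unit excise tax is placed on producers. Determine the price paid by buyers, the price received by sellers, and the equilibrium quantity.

With a tax of 33 on producers, they supply based on the net price P_s = P_b - 33, so Qs = 1001.7 + 1.5P_b.
Market clearing requires 3566.4 - 4.5P_b = 1001.7 + 1.5P_b; hence 2564.7 = 6P_b and P_b = 427.45.
So P_s = 394.45 and the quantity traded is Q = 3566.4 - 4.5(427.45) = 1642.875.

P_b = 427.45, P_s = 394.45, Q = 1642.875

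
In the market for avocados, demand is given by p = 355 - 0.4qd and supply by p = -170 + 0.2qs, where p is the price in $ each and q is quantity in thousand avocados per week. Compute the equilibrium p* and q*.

p* = 5, q* = 875

In direct form, qd = 887.5 - 2.5p and qs = 850 + 5p.
Set qd = qs: 887.5 - 2.5p = 850 + 5p, so 37.5 = 7.5p and p* = 5.
From the demand curve, q* = 887.5 - 2.5(5) = 875.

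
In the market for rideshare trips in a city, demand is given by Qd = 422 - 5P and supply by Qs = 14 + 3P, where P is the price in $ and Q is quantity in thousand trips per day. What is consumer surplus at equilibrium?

The market clears where 422 - 5P = 14 + 3P. Rearranging, 8P = 408, hence P* = 51.
Substitute back: Q* = 422 - 5(51) = 167.
Demand choke price (Qd = 0): P = 422/5 = 84.4. Consumer surplus = ½ × (84.4 - 51) × 167 = 2788.9.

Consumer surplus = 2788.9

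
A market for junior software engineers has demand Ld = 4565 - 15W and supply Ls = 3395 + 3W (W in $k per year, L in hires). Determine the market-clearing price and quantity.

W* = 65, L* = 3590

The market clears where 4565 - 15W = 3395 + 3W. Rearranging, 18W = 1170, hence W* = 65.
From the demand curve, L* = 4565 - 15(65) = 3590.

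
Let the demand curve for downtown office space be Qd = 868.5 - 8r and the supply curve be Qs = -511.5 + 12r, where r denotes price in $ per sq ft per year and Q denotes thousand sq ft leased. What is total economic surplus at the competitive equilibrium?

Total surplus = 10434.609375

Equating demand and supply, 868.5 - 8r = -511.5 + 12r gives 20r = 1380, so r* = 69.
Then Q* = 868.5 - 8(69) = 316.5.
Demand choke price = 108.5625; supply choke price = 42.625. CS = ½(108.5625 - 69)(316.5) = 6260.765625; PS = ½(69 - 42.625)(316.5) = 4173.84375. Total surplus = 10434.609375.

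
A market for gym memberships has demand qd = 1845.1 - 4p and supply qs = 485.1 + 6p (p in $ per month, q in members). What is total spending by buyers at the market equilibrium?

Total spending by buyers = 176949.6

At equilibrium qd = qs, so 1845.1 - 4p = 485.1 + 6p; collecting terms, 1360 = 10p and p* = 136.
From the demand curve, q* = 1845.1 - 4(136) = 1301.1.
Total spending by buyers = p* × q* = 136 × 1301.1 = 176949.6.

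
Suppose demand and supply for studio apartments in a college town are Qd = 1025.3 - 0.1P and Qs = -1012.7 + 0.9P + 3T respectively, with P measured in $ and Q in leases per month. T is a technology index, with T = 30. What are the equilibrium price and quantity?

With T = 30, supply is Qs = -922.7 + 0.9P.
The market clears where 1025.3 - 0.1P = -922.7 + 0.9P. Rearranging, P = 1948, hence P* = 1948.
From the demand curve, Q* = 1025.3 - 0.1(1948) = 830.5.

P* = 1948, Q* = 830.5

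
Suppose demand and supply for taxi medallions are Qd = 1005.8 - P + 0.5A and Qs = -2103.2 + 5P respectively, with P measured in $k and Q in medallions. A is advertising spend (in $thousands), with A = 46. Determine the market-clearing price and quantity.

With A = 46, demand is Qd = 1028.8 - P.
The market clears where 1028.8 - P = -2103.2 + 5P. Rearranging, 6P = 3132, hence P* = 522.
Plugging P* into demand: Q* = 1028.8 - 522 = 506.8.

P* = 522, Q* = 506.8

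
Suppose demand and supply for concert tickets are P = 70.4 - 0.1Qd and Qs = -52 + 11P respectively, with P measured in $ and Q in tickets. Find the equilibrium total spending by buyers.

Total spending by buyers = 12384

Rewriting in direct form: Qd = 704 - 10P.
Equating demand and supply, 704 - 10P = -52 + 11P gives 21P = 756, so P* = 36.
Then Q* = 704 - 10(36) = 344.
Total spending by buyers = P* × Q* = 36 × 344 = 12384.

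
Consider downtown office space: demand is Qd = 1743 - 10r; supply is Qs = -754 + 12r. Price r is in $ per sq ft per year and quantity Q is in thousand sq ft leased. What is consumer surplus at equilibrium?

Consumer surplus = 18483.2

Set Qd = Qs: 1743 - 10r = -754 + 12r, so 2497 = 22r and r* = 113.5.
Then Q* = 1743 - 10(113.5) = 608.
Demand choke price (Qd = 0): r = 1743/10 = 174.3. Consumer surplus = ½ × (174.3 - 113.5) × 608 = 18483.2.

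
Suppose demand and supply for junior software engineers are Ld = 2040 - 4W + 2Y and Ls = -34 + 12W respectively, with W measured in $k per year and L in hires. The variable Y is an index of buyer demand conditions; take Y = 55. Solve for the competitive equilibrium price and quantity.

W* = 136.5, L* = 1604

With Y = 55, demand is Ld = 2150 - 4W.
The market clears where 2150 - 4W = -34 + 12W. Rearranging, 16W = 2184, hence W* = 136.5.
Then L* = 2150 - 4(136.5) = 1604.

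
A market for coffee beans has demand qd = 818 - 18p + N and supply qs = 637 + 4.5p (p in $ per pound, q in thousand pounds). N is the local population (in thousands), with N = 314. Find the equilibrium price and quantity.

With N = 314, demand is qd = 1132 - 18p.
The market clears where 1132 - 18p = 637 + 4.5p. Rearranging, 22.5p = 495, hence p* = 22.
Plugging p* into demand: q* = 1132 - 18(22) = 736.

p* = 22, q* = 736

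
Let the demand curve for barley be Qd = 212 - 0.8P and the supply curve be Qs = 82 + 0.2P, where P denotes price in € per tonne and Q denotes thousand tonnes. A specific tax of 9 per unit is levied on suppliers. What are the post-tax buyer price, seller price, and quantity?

P_b = 131.8, P_s = 122.8, Q = 106.56

Suppliers keep P_s = P_b - 9 per unit, so supply in terms of the buyer price is Qs = 80.2 + 0.2P_b.
Market clearing requires 212 - 0.8P_b = 80.2 + 0.2P_b; hence 131.8 = P_b and P_b = 131.8.
Then P_s = 131.8 - 9 = 122.8 and Q = 212 - 0.8(131.8) = 106.56.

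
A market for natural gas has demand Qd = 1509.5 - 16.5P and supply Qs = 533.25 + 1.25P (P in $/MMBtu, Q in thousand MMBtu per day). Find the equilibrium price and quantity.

Equating demand and supply, 1509.5 - 16.5P = 533.25 + 1.25P gives 17.75P = 976.25, so P* = 55.
Plugging P* into demand: Q* = 1509.5 - 16.5(55) = 602.

P* = 55, Q* = 602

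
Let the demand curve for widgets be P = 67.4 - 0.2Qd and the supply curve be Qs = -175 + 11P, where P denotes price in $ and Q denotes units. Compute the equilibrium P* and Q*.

P* = 32, Q* = 177

Rewriting in direct form: Qd = 337 - 5P.
The market clears where 337 - 5P = -175 + 11P. Rearranging, 16P = 512, hence P* = 32.
From the demand curve, Q* = 337 - 5(32) = 177.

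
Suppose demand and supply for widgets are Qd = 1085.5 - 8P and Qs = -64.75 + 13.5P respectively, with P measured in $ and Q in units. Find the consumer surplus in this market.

Consumer surplus = 27019.140625

Equating demand and supply, 1085.5 - 8P = -64.75 + 13.5P gives 21.5P = 1150.25, so P* = 53.5.
From the demand curve, Q* = 1085.5 - 8(53.5) = 657.5.
Demand choke price (Qd = 0): P = 1085.5/8 = 135.6875. Consumer surplus = ½ × (135.6875 - 53.5) × 657.5 = 27019.140625.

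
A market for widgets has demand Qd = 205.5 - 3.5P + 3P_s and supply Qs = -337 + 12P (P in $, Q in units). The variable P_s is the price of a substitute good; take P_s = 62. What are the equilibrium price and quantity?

With P_s = 62, demand is Qd = 391.5 - 3.5P.
At equilibrium Qd = Qs, so 391.5 - 3.5P = -337 + 12P; collecting terms, 728.5 = 15.5P and P* = 47.
From the demand curve, Q* = 391.5 - 3.5(47) = 227.

P* = 47, Q* = 227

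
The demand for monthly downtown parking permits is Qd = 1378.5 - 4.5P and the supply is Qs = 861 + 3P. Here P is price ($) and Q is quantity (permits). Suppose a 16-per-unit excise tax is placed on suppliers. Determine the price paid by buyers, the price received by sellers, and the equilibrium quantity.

Suppliers keep P_s = P_b - 16 per unit, so supply in terms of the buyer price is Qs = 813 + 3P_b.
Market clearing requires 1378.5 - 4.5P_b = 813 + 3P_b; hence 565.5 = 7.5P_b and P_b = 75.4.
So P_s = 59.4 and the quantity traded is Q = 1378.5 - 4.5(75.4) = 1039.2.

P_b = 75.4, P_s = 59.4, Q = 1039.2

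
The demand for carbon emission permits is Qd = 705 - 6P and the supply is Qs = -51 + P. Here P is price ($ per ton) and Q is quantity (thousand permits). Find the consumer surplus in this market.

Consumer surplus = 270.75

Set Qd = Qs: 705 - 6P = -51 + P, so 756 = 7P and P* = 108.
From the demand curve, Q* = 705 - 6(108) = 57.
Demand choke price (Qd = 0): P = 705/6 = 117.5. Consumer surplus = ½ × (117.5 - 108) × 57 = 270.75.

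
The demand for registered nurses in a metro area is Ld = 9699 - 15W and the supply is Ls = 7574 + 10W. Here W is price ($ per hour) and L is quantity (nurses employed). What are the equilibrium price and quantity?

W* = 85, L* = 8424

Set Ld = Ls: 9699 - 15W = 7574 + 10W, so 2125 = 25W and W* = 85.
From the demand curve, L* = 9699 - 15(85) = 8424.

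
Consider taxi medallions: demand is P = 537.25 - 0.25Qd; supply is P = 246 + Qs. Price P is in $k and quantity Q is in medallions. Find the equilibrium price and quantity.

P* = 479, Q* = 233

Rewriting in direct form: Qd = 2149 - 4P and Qs = -246 + P.
Set Qd = Qs: 2149 - 4P = -246 + P, so 2395 = 5P and P* = 479.
Then Q* = 2149 - 4(479) = 233.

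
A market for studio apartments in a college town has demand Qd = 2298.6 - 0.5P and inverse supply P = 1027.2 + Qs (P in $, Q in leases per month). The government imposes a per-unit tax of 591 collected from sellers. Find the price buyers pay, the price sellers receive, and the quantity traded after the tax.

In direct form, Qs = -1027.2 + P.
Sellers keep P_s = P_b - 591 per unit, so supply in terms of the buyer price is Qs = -1618.2 + P_b.
Market clearing requires 2298.6 - 0.5P_b = -1618.2 + P_b; hence 3916.8 = 1.5P_b and P_b = 2611.2.
Then P_s = 2611.2 - 591 = 2020.2 and Q = 2298.6 - 0.5(2611.2) = 993.

P_b = 2611.2, P_s = 2020.2, Q = 993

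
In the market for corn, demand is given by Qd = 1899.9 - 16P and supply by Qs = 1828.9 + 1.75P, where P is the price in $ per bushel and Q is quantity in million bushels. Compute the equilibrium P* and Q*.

At equilibrium Qd = Qs, so 1899.9 - 16P = 1828.9 + 1.75P; collecting terms, 71 = 17.75P and P* = 4.
From the demand curve, Q* = 1899.9 - 16(4) = 1835.9.

P* = 4, Q* = 1835.9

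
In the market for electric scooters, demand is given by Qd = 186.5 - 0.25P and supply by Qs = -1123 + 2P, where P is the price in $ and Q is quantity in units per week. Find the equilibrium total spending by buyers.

The market clears where 186.5 - 0.25P = -1123 + 2P. Rearranging, 2.25P = 1309.5, hence P* = 582.
Then Q* = 186.5 - 0.25(582) = 41.
Total spending by buyers = P* × Q* = 582 × 41 = 23862.

Total spending by buyers = 23862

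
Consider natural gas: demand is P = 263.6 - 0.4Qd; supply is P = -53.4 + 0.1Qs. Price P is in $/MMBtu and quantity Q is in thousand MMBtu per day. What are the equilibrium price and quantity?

Solving each curve for Q: Qd = 659 - 2.5P and Qs = 534 + 10P.
The market clears where 659 - 2.5P = 534 + 10P. Rearranging, 12.5P = 125, hence P* = 10.
Plugging P* into demand: Q* = 659 - 2.5(10) = 634.

P* = 10, Q* = 634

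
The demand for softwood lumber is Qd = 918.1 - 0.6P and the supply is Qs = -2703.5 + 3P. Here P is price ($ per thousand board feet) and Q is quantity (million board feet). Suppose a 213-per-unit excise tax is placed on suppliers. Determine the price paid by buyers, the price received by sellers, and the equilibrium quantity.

P_b = 1183.5, P_s = 970.5, Q = 208

The tax drives a wedge P_b - P_s = 213. Substituting P_s = P_b - 213 into supply: Qs = -3342.5 + 3P_b.
Set Qd = Qs: 918.1 - 0.6P_b = -3342.5 + 3P_b, so 4260.6 = 3.6P_b and P_b = 1183.5.
Then P_s = 1183.5 - 213 = 970.5 and Q = 918.1 - 0.6(1183.5) = 208.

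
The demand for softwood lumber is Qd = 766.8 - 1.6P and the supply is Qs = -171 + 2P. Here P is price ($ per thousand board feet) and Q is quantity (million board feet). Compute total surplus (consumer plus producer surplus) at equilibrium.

Total surplus = 68906.25

At equilibrium Qd = Qs, so 766.8 - 1.6P = -171 + 2P; collecting terms, 937.8 = 3.6P and P* = 260.5.
Substitute back: Q* = 766.8 - 1.6(260.5) = 350.
Demand choke price = 479.25; supply choke price = 85.5. CS = ½(479.25 - 260.5)(350) = 38281.25; PS = ½(260.5 - 85.5)(350) = 30625. Total surplus = 68906.25.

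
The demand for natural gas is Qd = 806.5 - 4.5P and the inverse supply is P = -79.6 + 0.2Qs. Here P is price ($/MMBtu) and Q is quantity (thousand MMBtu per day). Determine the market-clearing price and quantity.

P* = 43, Q* = 613

Inverting to quantity form: Qs = 398 + 5P.
Equating demand and supply, 806.5 - 4.5P = 398 + 5P gives 9.5P = 408.5, so P* = 43.
From the demand curve, Q* = 806.5 - 4.5(43) = 613.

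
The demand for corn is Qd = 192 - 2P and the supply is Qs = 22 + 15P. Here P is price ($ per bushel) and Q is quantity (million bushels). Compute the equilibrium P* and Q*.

P* = 10, Q* = 172

At equilibrium Qd = Qs, so 192 - 2P = 22 + 15P; collecting terms, 170 = 17P and P* = 10.
From the demand curve, Q* = 192 - 2(10) = 172.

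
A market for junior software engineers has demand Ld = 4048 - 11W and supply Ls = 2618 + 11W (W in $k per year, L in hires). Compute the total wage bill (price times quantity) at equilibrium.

The total wage bill = 216645

The market clears where 4048 - 11W = 2618 + 11W. Rearranging, 22W = 1430, hence W* = 65.
Then L* = 4048 - 11(65) = 3333.
The total wage bill = W* × L* = 65 × 3333 = 216645.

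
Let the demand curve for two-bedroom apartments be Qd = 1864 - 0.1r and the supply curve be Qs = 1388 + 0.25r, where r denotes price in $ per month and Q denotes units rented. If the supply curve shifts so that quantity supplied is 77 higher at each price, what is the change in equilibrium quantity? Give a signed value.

ΔQ = 22

The market clears where 1864 - 0.1r = 1388 + 0.25r. Rearranging, 0.35r = 476, hence r* = 1360.
From the demand curve, Q* = 1864 - 0.1(1360) = 1728.
After the shift, supply is Qs = 1465 + 0.25r.
The new intersection has 399 = 0.35r, i.e. r = 1140, Q = 1750.
ΔQ = 1750 - 1728 = 22.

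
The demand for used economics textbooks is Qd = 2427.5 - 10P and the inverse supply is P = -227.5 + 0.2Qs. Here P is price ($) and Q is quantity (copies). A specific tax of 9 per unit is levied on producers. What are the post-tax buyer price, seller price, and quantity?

In direct form, Qs = 1137.5 + 5P.
Producers keep P_s = P_b - 9 per unit, so supply in terms of the buyer price is Qs = 1092.5 + 5P_b.
Market clearing requires 2427.5 - 10P_b = 1092.5 + 5P_b; hence 1335 = 15P_b and P_b = 89.
Then P_s = 89 - 9 = 80 and Q = 2427.5 - 10(89) = 1537.5.

P_b = 89, P_s = 80, Q = 1537.5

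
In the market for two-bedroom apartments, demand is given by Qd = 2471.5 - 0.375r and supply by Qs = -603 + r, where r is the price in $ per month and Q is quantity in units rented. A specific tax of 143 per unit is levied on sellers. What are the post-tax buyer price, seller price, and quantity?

r_b = 2340, r_s = 2197, Q = 1594

With a tax of 143 on sellers, they supply based on the net price r_s = r_b - 143, so Qs = -746 + r_b.
Market clearing requires 2471.5 - 0.375r_b = -746 + r_b; hence 3217.5 = 1.375r_b and r_b = 2340.
Then r_s = 2340 - 143 = 2197 and Q = 2471.5 - 0.375(2340) = 1594.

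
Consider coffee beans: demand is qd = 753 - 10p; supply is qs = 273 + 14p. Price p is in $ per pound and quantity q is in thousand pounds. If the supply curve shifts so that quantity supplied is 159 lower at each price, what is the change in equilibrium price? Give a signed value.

Equating demand and supply, 753 - 10p = 273 + 14p gives 24p = 480, so p* = 20.
Then q* = 753 - 10(20) = 553.
After the shift, supply is qs = 114 + 14p.
New equilibrium: 639 = 24p, so p = 26.625 and q = 486.75.
Δp = 26.625 - 20 = 6.625.

Δp = 6.625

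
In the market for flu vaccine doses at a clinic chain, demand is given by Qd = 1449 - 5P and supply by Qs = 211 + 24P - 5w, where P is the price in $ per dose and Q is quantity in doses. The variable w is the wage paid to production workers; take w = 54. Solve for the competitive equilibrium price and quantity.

P* = 52, Q* = 1189

With w = 54, supply is Qs = -59 + 24P.
Equating demand and supply, 1449 - 5P = -59 + 24P gives 29P = 1508, so P* = 52.
Plugging P* into demand: Q* = 1449 - 5(52) = 1189.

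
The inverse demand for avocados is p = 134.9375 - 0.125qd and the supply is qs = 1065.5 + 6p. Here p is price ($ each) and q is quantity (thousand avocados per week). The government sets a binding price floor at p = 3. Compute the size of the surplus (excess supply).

Surplus = 28

Rewriting in direct form: qd = 1079.5 - 8p.
With p fixed at 3, quantity demanded is 1055.5 and quantity supplied is 1083.5.
Surplus = qs - qd = 1083.5 - 1055.5 = 28.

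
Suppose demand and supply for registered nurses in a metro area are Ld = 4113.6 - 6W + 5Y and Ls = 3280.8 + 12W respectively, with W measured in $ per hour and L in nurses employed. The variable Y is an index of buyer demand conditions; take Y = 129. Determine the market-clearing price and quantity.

With Y = 129, demand is Ld = 4758.6 - 6W.
Equating demand and supply, 4758.6 - 6W = 3280.8 + 12W gives 18W = 1477.8, so W* = 82.1.
From the demand curve, L* = 4758.6 - 6(82.1) = 4266.

W* = 82.1, L* = 4266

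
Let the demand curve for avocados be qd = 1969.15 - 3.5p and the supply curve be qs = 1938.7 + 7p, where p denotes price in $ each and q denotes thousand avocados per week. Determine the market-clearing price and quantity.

p* = 2.9, q* = 1959

At equilibrium qd = qs, so 1969.15 - 3.5p = 1938.7 + 7p; collecting terms, 30.45 = 10.5p and p* = 2.9.
Substitute back: q* = 1969.15 - 3.5(2.9) = 1959.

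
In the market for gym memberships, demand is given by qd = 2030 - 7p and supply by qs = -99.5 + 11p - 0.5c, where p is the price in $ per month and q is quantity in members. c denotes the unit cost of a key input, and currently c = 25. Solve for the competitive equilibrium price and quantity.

With c = 25, supply is qs = -112 + 11p.
Set qd = qs: 2030 - 7p = -112 + 11p, so 2142 = 18p and p* = 119.
Then q* = 2030 - 7(119) = 1197.

p* = 119, q* = 1197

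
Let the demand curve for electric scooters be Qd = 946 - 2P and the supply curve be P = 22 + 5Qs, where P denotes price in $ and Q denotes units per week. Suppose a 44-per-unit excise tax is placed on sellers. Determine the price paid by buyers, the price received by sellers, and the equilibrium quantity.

P_b = 436, P_s = 392, Q = 74

In direct form, Qs = -4.4 + 0.2P.
Sellers keep P_s = P_b - 44 per unit, so supply in terms of the buyer price is Qs = -13.2 + 0.2P_b.
Set Qd = Qs: 946 - 2P_b = -13.2 + 0.2P_b, so 959.2 = 2.2P_b and P_b = 436.
So P_s = 392 and the quantity traded is Q = 946 - 2(436) = 74.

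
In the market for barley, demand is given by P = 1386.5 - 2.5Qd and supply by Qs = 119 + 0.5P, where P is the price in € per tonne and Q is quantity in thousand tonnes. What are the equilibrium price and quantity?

P* = 484, Q* = 361

Rewriting in direct form: Qd = 554.6 - 0.4P.
The market clears where 554.6 - 0.4P = 119 + 0.5P. Rearranging, 0.9P = 435.6, hence P* = 484.
Substitute back: Q* = 554.6 - 0.4(484) = 361.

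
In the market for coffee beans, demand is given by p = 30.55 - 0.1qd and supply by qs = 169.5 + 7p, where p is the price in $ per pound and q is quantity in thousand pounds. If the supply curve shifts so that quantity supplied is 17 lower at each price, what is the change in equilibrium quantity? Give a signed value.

Inverting to quantity form: qd = 305.5 - 10p.
The market clears where 305.5 - 10p = 169.5 + 7p. Rearranging, 17p = 136, hence p* = 8.
From the demand curve, q* = 305.5 - 10(8) = 225.5.
After the shift, supply is qs = 152.5 + 7p.
Re-solving, 17p = 153 gives p = 9 and q = 215.5.
Δq = 215.5 - 225.5 = -10.

Δq = -10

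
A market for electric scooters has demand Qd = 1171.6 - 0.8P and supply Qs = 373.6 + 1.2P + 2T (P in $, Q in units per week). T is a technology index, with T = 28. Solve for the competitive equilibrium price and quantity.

With T = 28, supply is Qs = 429.6 + 1.2P.
At equilibrium Qd = Qs, so 1171.6 - 0.8P = 429.6 + 1.2P; collecting terms, 742 = 2P and P* = 371.
From the demand curve, Q* = 1171.6 - 0.8(371) = 874.8.

P* = 371, Q* = 874.8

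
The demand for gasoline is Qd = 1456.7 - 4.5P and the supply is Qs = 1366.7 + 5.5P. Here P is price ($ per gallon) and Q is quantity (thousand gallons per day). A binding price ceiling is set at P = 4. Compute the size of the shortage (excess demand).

Evaluating both curves at the ceiling price 4 gives Qd = 1438.7, Qs = 1388.7.
Shortage = Qd - Qs = 1438.7 - 1388.7 = 50.

Shortage = 50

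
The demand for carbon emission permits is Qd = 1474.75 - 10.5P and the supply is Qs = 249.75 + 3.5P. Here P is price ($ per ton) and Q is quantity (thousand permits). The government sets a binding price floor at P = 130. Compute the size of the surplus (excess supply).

Evaluating both curves at the floor price 130 gives Qd = 109.75, Qs = 704.75.
Surplus = Qs - Qd = 704.75 - 109.75 = 595.

Surplus = 595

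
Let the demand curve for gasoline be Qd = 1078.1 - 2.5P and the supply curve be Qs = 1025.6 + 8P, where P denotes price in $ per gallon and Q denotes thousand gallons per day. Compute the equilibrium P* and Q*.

P* = 5, Q* = 1065.6

The market clears where 1078.1 - 2.5P = 1025.6 + 8P. Rearranging, 10.5P = 52.5, hence P* = 5.
Then Q* = 1078.1 - 2.5(5) = 1065.6.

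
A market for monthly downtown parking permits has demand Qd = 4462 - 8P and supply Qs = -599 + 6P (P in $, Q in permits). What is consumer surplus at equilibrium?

Consumer surplus = 154056.25

At equilibrium Qd = Qs, so 4462 - 8P = -599 + 6P; collecting terms, 5061 = 14P and P* = 361.5.
Substitute back: Q* = 4462 - 8(361.5) = 1570.
Demand choke price (Qd = 0): P = 4462/8 = 557.75. Consumer surplus = ½ × (557.75 - 361.5) × 1570 = 154056.25.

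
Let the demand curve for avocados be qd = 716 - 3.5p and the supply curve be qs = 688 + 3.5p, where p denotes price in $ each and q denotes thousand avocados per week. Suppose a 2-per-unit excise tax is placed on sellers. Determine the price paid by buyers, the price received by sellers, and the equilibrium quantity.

With a tax of 2 on sellers, they supply based on the net price p_s = p_b - 2, so qs = 681 + 3.5p_b.
Set qd = qs: 716 - 3.5p_b = 681 + 3.5p_b, so 35 = 7p_b and p_b = 5.
Then p_s = 5 - 2 = 3 and q = 716 - 3.5(5) = 698.5.

p_b = 5, p_s = 3, q = 698.5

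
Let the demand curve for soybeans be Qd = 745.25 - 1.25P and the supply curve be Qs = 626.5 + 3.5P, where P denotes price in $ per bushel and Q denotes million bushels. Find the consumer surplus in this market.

Consumer surplus = 203918.4

Set Qd = Qs: 745.25 - 1.25P = 626.5 + 3.5P, so 118.75 = 4.75P and P* = 25.
Plugging P* into demand: Q* = 745.25 - 1.25(25) = 714.
Demand choke price (Qd = 0): P = 745.25/1.25 = 596.2. Consumer surplus = ½ × (596.2 - 25) × 714 = 203918.4.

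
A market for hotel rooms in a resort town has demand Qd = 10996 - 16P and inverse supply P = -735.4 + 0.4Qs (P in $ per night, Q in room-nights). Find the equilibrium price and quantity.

P* = 495, Q* = 3076

Rewriting in direct form: Qs = 1838.5 + 2.5P.
The market clears where 10996 - 16P = 1838.5 + 2.5P. Rearranging, 18.5P = 9157.5, hence P* = 495.
Substitute back: Q* = 10996 - 16(495) = 3076.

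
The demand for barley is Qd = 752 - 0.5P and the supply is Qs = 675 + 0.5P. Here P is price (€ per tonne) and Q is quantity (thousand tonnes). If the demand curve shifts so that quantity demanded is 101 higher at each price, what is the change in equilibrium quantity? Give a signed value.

ΔQ = 50.5

At equilibrium Qd = Qs, so 752 - 0.5P = 675 + 0.5P; collecting terms, 77 = P and P* = 77.
Substitute back: Q* = 752 - 0.5(77) = 713.5.
After the shift, demand is Qd = 853 - 0.5P.
New equilibrium: 178 = P, so P = 178 and Q = 764.
ΔQ = 764 - 713.5 = 50.5.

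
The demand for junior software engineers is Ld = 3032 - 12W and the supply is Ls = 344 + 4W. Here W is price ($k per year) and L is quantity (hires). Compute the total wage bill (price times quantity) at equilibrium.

At equilibrium Ld = Ls, so 3032 - 12W = 344 + 4W; collecting terms, 2688 = 16W and W* = 168.
Substitute back: L* = 3032 - 12(168) = 1016.
The total wage bill = W* × L* = 168 × 1016 = 170688.

The total wage bill = 170688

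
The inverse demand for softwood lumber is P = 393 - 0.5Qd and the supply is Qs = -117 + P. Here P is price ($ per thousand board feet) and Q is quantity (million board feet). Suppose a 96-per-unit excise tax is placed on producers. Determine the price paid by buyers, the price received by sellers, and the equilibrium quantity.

P_b = 333, P_s = 237, Q = 120

Inverting to quantity form: Qd = 786 - 2P.
With a tax of 96 on producers, they supply based on the net price P_s = P_b - 96, so Qs = -213 + P_b.
Equate demand and the shifted supply: 786 - 2P_b = -213 + P_b, giving 3P_b = 999, so P_b = 333.
Then P_s = 333 - 96 = 237 and Q = 786 - 2(333) = 120.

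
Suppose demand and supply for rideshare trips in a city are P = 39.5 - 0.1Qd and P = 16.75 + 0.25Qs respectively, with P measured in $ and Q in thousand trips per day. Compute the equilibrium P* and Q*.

Solving each curve for Q: Qd = 395 - 10P and Qs = -67 + 4P.
The market clears where 395 - 10P = -67 + 4P. Rearranging, 14P = 462, hence P* = 33.
Plugging P* into demand: Q* = 395 - 10(33) = 65.

P* = 33, Q* = 65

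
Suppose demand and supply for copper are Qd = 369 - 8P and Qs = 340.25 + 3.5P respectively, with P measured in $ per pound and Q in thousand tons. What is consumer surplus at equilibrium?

Consumer surplus = 7612.5625

The market clears where 369 - 8P = 340.25 + 3.5P. Rearranging, 11.5P = 28.75, hence P* = 2.5.
Substitute back: Q* = 369 - 8(2.5) = 349.
Demand choke price (Qd = 0): P = 369/8 = 46.125. Consumer surplus = ½ × (46.125 - 2.5) × 349 = 7612.5625.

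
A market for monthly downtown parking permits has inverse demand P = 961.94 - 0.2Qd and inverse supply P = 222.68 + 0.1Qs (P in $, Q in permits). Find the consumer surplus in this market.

Solving each curve for Q: Qd = 4809.7 - 5P and Qs = -2226.8 + 10P.
Set Qd = Qs: 4809.7 - 5P = -2226.8 + 10P, so 7036.5 = 15P and P* = 469.1.
Then Q* = 4809.7 - 5(469.1) = 2464.2.
Demand choke price (Qd = 0): P = 4809.7/5 = 961.94. Consumer surplus = ½ × (961.94 - 469.1) × 2464.2 = 607228.164.

Consumer surplus = 607228.164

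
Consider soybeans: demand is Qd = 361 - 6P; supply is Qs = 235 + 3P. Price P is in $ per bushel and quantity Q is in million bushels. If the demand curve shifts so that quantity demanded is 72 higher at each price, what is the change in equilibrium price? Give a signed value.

Set Qd = Qs: 361 - 6P = 235 + 3P, so 126 = 9P and P* = 14.
Substitute back: Q* = 361 - 6(14) = 277.
After the shift, demand is Qd = 433 - 6P.
New equilibrium: 198 = 9P, so P = 22 and Q = 301.
ΔP = 22 - 14 = 8.

ΔP = 8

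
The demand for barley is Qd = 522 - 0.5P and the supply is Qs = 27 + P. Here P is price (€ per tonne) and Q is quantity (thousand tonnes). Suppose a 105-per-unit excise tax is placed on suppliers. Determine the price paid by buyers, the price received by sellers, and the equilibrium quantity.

Suppliers keep P_s = P_b - 105 per unit, so supply in terms of the buyer price is Qs = -78 + P_b.
Set Qd = Qs: 522 - 0.5P_b = -78 + P_b, so 600 = 1.5P_b and P_b = 400.
So P_s = 295 and the quantity traded is Q = 522 - 0.5(400) = 322.

P_b = 400, P_s = 295, Q = 322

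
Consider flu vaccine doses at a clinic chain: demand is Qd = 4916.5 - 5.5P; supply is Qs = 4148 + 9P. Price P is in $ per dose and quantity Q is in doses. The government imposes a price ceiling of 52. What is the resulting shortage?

Shortage = 14.5

With P fixed at 52, quantity demanded is 4630.5 and quantity supplied is 4616.
Shortage = Qd - Qs = 4630.5 - 4616 = 14.5.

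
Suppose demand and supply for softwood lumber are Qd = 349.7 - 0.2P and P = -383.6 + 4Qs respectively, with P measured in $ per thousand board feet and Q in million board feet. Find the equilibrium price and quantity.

P* = 564, Q* = 236.9

Solving each curve for Q: Qs = 95.9 + 0.25P.
Set Qd = Qs: 349.7 - 0.2P = 95.9 + 0.25P, so 253.8 = 0.45P and P* = 564.
Substitute back: Q* = 349.7 - 0.2(564) = 236.9.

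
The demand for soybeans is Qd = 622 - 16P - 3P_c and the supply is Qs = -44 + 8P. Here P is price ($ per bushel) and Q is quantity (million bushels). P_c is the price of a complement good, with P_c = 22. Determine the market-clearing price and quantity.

P* = 25, Q* = 156

With P_c = 22, demand is Qd = 556 - 16P.
Set Qd = Qs: 556 - 16P = -44 + 8P, so 600 = 24P and P* = 25.
From the demand curve, Q* = 556 - 16(25) = 156.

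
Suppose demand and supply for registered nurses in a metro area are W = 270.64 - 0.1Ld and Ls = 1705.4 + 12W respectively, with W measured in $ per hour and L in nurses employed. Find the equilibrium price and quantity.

W* = 45.5, L* = 2251.4

Solving each curve for L: Ld = 2706.4 - 10W.
Equating demand and supply, 2706.4 - 10W = 1705.4 + 12W gives 22W = 1001, so W* = 45.5.
Then L* = 2706.4 - 10(45.5) = 2251.4.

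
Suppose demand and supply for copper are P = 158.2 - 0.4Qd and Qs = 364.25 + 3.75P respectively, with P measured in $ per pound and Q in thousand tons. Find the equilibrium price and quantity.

P* = 5, Q* = 383

Rewriting in direct form: Qd = 395.5 - 2.5P.
Equating demand and supply, 395.5 - 2.5P = 364.25 + 3.75P gives 6.25P = 31.25, so P* = 5.
From the demand curve, Q* = 395.5 - 2.5(5) = 383.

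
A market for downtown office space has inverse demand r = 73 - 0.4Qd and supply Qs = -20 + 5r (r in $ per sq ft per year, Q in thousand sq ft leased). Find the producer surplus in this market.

In direct form, Qd = 182.5 - 2.5r.
Equating demand and supply, 182.5 - 2.5r = -20 + 5r gives 7.5r = 202.5, so r* = 27.
From the demand curve, Q* = 182.5 - 2.5(27) = 115.
Supply choke price (Qs = 0): r = 4. Producer surplus = ½ × (27 - 4) × 115 = 1322.5.

Producer surplus = 1322.5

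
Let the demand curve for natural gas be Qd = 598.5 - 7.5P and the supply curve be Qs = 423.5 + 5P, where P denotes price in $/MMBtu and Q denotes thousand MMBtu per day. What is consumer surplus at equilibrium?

Set Qd = Qs: 598.5 - 7.5P = 423.5 + 5P, so 175 = 12.5P and P* = 14.
Then Q* = 598.5 - 7.5(14) = 493.5.
Demand choke price (Qd = 0): P = 598.5/7.5 = 79.8. Consumer surplus = ½ × (79.8 - 14) × 493.5 = 16236.15.

Consumer surplus = 16236.15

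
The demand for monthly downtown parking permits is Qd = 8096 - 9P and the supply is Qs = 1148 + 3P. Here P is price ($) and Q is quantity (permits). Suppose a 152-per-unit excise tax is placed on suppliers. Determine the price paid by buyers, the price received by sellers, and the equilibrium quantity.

Suppliers keep P_s = P_b - 152 per unit, so supply in terms of the buyer price is Qs = 692 + 3P_b.
Market clearing requires 8096 - 9P_b = 692 + 3P_b; hence 7404 = 12P_b and P_b = 617.
So P_s = 465 and the quantity traded is Q = 8096 - 9(617) = 2543.

P_b = 617, P_s = 465, Q = 2543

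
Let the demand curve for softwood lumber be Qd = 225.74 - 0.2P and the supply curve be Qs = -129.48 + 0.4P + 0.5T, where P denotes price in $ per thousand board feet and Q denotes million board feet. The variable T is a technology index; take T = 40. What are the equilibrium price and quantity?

With T = 40, supply is Qs = -109.48 + 0.4P.
At equilibrium Qd = Qs, so 225.74 - 0.2P = -109.48 + 0.4P; collecting terms, 335.22 = 0.6P and P* = 558.7.
Then Q* = 225.74 - 0.2(558.7) = 114.

P* = 558.7, Q* = 114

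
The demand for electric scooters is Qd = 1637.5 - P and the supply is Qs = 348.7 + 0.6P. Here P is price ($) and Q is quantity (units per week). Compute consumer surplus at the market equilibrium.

Consumer surplus = 346112

Set Qd = Qs: 1637.5 - P = 348.7 + 0.6P, so 1288.8 = 1.6P and P* = 805.5.
Substitute back: Q* = 1637.5 - 805.5 = 832.
Demand choke price (Qd = 0): P = 1637.5. Consumer surplus = ½ × (1637.5 - 805.5) × 832 = 346112.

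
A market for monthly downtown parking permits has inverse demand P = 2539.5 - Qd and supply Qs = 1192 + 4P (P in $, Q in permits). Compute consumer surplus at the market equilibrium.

Rewriting in direct form: Qd = 2539.5 - P.
Equating demand and supply, 2539.5 - P = 1192 + 4P gives 5P = 1347.5, so P* = 269.5.
Then Q* = 2539.5 - 269.5 = 2270.
Demand choke price (Qd = 0): P = 2539.5. Consumer surplus = ½ × (2539.5 - 269.5) × 2270 = 2576450.

Consumer surplus = 2576450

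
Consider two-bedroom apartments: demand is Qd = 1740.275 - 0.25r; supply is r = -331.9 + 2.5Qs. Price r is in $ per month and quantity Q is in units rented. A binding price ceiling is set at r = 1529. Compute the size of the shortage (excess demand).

Shortage = 613.665

Solving each curve for Q: Qs = 132.76 + 0.4r.
With r fixed at 1529, quantity demanded is 1358.025 and quantity supplied is 744.36.
Shortage = Qd - Qs = 1358.025 - 744.36 = 613.665.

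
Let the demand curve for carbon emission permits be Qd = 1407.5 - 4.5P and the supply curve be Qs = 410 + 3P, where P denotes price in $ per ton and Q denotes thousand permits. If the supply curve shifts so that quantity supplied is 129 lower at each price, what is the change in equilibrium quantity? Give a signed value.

At equilibrium Qd = Qs, so 1407.5 - 4.5P = 410 + 3P; collecting terms, 997.5 = 7.5P and P* = 133.
From the demand curve, Q* = 1407.5 - 4.5(133) = 809.
After the shift, supply is Qs = 281 + 3P.
Re-solving, 7.5P = 1126.5 gives P = 150.2 and Q = 731.6.
ΔQ = 731.6 - 809 = -77.4.

ΔQ = -77.4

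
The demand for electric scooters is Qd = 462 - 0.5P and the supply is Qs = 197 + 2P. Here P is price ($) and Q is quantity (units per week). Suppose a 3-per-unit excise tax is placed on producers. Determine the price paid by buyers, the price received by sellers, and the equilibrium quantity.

Producers keep P_s = P_b - 3 per unit, so supply in terms of the buyer price is Qs = 191 + 2P_b.
Equate demand and the shifted supply: 462 - 0.5P_b = 191 + 2P_b, giving 2.5P_b = 271, so P_b = 108.4.
So P_s = 105.4 and the quantity traded is Q = 462 - 0.5(108.4) = 407.8.

P_b = 108.4, P_s = 105.4, Q = 407.8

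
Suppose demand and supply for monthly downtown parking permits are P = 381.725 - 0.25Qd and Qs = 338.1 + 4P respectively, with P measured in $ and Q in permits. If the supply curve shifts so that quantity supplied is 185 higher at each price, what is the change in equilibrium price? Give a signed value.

Solving each curve for Q: Qd = 1526.9 - 4P.
At equilibrium Qd = Qs, so 1526.9 - 4P = 338.1 + 4P; collecting terms, 1188.8 = 8P and P* = 148.6.
Then Q* = 1526.9 - 4(148.6) = 932.5.
After the shift, supply is Qs = 523.1 + 4P.
The new intersection has 1003.8 = 8P, i.e. P = 125.475, Q = 1025.
ΔP = 125.475 - 148.6 = -23.125.

ΔP = -23.125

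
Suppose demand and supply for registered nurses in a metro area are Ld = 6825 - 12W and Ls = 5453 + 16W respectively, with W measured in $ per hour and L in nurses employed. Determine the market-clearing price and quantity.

W* = 49, L* = 6237

Equating demand and supply, 6825 - 12W = 5453 + 16W gives 28W = 1372, so W* = 49.
From the demand curve, L* = 6825 - 12(49) = 6237.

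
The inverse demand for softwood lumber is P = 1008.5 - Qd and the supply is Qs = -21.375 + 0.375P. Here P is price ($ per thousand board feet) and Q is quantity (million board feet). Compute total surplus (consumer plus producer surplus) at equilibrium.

Rewriting in direct form: Qd = 1008.5 - P.
Set Qd = Qs: 1008.5 - P = -21.375 + 0.375P, so 1029.875 = 1.375P and P* = 749.
From the demand curve, Q* = 1008.5 - 749 = 259.5.
Demand choke price = 1008.5; supply choke price = 57. CS = ½(1008.5 - 749)(259.5) = 33670.125; PS = ½(749 - 57)(259.5) = 89787. Total surplus = 123457.125.

Total surplus = 123457.125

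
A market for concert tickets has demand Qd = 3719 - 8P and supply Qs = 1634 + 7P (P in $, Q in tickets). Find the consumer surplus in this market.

At equilibrium Qd = Qs, so 3719 - 8P = 1634 + 7P; collecting terms, 2085 = 15P and P* = 139.
Plugging P* into demand: Q* = 3719 - 8(139) = 2607.
Demand choke price (Qd = 0): P = 3719/8 = 464.875. Consumer surplus = ½ × (464.875 - 139) × 2607 = 424778.0625.

Consumer surplus = 424778.0625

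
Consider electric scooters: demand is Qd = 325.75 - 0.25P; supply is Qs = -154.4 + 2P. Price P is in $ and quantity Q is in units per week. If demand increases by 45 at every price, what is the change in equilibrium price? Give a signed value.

ΔP = 20

At equilibrium Qd = Qs, so 325.75 - 0.25P = -154.4 + 2P; collecting terms, 480.15 = 2.25P and P* = 213.4.
Then Q* = 325.75 - 0.25(213.4) = 272.4.
After the shift, demand is Qd = 370.75 - 0.25P.
The new intersection has 525.15 = 2.25P, i.e. P = 233.4, Q = 312.4.
ΔP = 233.4 - 213.4 = 20.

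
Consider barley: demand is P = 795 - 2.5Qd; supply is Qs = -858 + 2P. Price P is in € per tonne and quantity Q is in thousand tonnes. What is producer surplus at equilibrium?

Producer surplus = 3721

Rewriting in direct form: Qd = 318 - 0.4P.
At equilibrium Qd = Qs, so 318 - 0.4P = -858 + 2P; collecting terms, 1176 = 2.4P and P* = 490.
Plugging P* into demand: Q* = 318 - 0.4(490) = 122.
Supply choke price (Qs = 0): P = 429. Producer surplus = ½ × (490 - 429) × 122 = 3721.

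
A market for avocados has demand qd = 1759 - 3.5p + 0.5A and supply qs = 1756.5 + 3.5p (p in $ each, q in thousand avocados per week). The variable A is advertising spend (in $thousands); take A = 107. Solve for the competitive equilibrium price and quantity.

p* = 8, q* = 1784.5

With A = 107, demand is qd = 1812.5 - 3.5p.
Set qd = qs: 1812.5 - 3.5p = 1756.5 + 3.5p, so 56 = 7p and p* = 8.
Substitute back: q* = 1812.5 - 3.5(8) = 1784.5.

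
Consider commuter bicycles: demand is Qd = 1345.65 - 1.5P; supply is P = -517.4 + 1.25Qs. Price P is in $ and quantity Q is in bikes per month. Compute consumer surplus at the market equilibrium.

Consumer surplus = 181548

Rewriting in direct form: Qs = 413.92 + 0.8P.
At equilibrium Qd = Qs, so 1345.65 - 1.5P = 413.92 + 0.8P; collecting terms, 931.73 = 2.3P and P* = 405.1.
Substitute back: Q* = 1345.65 - 1.5(405.1) = 738.
Demand choke price (Qd = 0): P = 1345.65/1.5 = 897.1. Consumer surplus = ½ × (897.1 - 405.1) × 738 = 181548.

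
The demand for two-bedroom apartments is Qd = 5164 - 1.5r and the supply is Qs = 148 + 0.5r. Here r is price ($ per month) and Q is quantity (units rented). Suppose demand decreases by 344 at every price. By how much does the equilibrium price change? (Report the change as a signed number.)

Δr = -172

The market clears where 5164 - 1.5r = 148 + 0.5r. Rearranging, 2r = 5016, hence r* = 2508.
Then Q* = 5164 - 1.5(2508) = 1402.
After the shift, demand is Qd = 4820 - 1.5r.
New equilibrium: 4672 = 2r, so r = 2336 and Q = 1316.
Δr = 2336 - 2508 = -172.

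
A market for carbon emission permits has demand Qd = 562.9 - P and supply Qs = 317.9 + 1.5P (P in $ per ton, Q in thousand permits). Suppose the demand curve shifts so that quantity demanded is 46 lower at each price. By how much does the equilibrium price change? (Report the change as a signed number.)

Equating demand and supply, 562.9 - P = 317.9 + 1.5P gives 2.5P = 245, so P* = 98.
Then Q* = 562.9 - 98 = 464.9.
After the shift, demand is Qd = 516.9 - P.
New equilibrium: 199 = 2.5P, so P = 79.6 and Q = 437.3.
ΔP = 79.6 - 98 = -18.4.

ΔP = -18.4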